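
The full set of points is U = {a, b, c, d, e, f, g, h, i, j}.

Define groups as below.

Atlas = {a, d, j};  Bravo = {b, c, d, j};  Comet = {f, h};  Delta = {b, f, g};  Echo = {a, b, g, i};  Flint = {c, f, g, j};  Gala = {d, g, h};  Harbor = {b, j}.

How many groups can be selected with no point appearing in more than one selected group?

Comet, Echo are pairwise disjoint (Comet={f,h}; Echo={a,b,g,i}).
Every remaining group overlaps one of these, and no 3 of the listed groups are pairwise disjoint, so 2 is the maximum.

2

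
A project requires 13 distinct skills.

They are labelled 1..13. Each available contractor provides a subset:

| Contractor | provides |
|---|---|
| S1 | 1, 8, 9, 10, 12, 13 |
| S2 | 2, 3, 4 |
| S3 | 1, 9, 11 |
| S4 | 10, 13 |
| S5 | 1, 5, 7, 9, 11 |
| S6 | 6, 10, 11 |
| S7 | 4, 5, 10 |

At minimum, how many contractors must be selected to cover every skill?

Take {S1, S2, S5, S6}. Their union is {1, 2, 3, 4, 5, 6, 7, 8, 9, 10, 11, 12, 13}, which is all 13 skills.
Only S1 contains 8, so S1 is forced; the remaining 7 skills need at least 3 more contractors (each remaining contractor adds at most 3) — so at least 4 contractors are needed, and 4 is optimal.

4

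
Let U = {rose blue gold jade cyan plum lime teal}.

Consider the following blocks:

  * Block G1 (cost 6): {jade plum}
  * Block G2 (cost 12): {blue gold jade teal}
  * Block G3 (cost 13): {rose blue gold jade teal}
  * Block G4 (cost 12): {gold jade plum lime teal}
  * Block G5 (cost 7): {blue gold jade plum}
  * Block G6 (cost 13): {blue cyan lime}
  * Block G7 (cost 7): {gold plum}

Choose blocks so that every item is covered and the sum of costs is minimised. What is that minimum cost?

G1, G3, G6 together cover every item (G1 ∪ G3 ∪ G6 = {rose, blue, gold, jade, cyan, plum, lime, teal}); total cost 6 + 13 + 13 = 32.
The greedy pick G5, G4, G3, G6 costs 45; no covering selection beats 32.

32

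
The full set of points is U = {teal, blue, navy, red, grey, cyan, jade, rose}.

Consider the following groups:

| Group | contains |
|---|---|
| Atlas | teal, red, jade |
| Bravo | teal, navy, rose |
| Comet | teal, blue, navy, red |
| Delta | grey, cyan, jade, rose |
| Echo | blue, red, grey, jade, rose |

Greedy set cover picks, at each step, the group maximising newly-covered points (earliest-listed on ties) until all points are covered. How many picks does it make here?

Greedy: pick Echo (covers 5 new) → pick Bravo (covers 2 new) → pick Delta (covers 1 new). Total picks: 3.
(The true minimum cover uses only 2 groups, so greedy is not optimal here.)

3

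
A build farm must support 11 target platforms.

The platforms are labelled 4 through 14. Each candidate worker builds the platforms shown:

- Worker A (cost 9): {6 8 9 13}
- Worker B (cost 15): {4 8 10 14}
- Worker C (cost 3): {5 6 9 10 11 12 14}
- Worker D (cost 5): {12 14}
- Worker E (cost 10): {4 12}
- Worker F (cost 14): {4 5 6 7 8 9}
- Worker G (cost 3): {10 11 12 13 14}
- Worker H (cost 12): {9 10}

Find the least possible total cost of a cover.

F, G together cover every platform (F ∪ G = {4, 5, 6, 7, 8, 9, 10, 11, 12, 13, 14}); total cost 14 + 3 = 17.
The greedy pick C, G, F costs 20; no covering selection beats 17.

17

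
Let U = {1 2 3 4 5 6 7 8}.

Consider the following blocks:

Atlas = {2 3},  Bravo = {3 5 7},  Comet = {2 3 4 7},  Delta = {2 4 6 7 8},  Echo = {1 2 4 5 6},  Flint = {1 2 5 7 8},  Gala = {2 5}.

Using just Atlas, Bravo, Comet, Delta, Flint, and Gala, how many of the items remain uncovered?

0

Union of Atlas, Bravo, Comet, Delta, Flint, Gala = {1, 2, 3, 4, 5, 6, 7, 8} — that's every item, so 0 are uncovered.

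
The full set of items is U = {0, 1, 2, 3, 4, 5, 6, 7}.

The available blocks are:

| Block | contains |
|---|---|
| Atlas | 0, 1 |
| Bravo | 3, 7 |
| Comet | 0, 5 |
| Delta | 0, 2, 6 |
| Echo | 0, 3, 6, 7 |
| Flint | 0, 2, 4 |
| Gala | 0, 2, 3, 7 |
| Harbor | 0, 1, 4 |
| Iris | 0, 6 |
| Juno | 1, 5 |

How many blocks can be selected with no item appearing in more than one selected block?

3

Bravo, Iris, Juno are pairwise disjoint (Bravo={3,7}; Iris={0,6}; Juno={1,5}).
Every remaining block overlaps one of these, and no 4 of the listed blocks are pairwise disjoint, so 3 is the maximum.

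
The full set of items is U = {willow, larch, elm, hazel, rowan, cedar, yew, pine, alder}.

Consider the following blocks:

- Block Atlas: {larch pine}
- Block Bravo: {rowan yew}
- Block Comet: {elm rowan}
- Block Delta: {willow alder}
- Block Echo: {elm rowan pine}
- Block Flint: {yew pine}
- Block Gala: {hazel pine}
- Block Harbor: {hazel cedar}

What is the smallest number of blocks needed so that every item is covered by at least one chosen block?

5

Take {Atlas, Bravo, Delta, Echo, Harbor}. Their union is {willow, larch, elm, hazel, rowan, cedar, yew, pine, alder}, which is all 9 items.
Only Atlas contains larch, so Atlas is forced; the remaining 7 items need at least 4 more blocks (each remaining block adds at most 2) — so at least 5 blocks are needed, and 5 is optimal.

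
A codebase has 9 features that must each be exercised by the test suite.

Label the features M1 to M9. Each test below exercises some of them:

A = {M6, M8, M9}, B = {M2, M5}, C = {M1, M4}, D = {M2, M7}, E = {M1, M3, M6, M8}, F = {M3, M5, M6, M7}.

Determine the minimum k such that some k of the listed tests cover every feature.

4

Take {A, B, C, F}. Their union is {M1, M2, M3, M4, M5, M6, M7, M8, M9}, which is all 9 features.
No 3 of the 6 tests cover everything (all 20 combinations miss at least one feature), so 4 is optimal.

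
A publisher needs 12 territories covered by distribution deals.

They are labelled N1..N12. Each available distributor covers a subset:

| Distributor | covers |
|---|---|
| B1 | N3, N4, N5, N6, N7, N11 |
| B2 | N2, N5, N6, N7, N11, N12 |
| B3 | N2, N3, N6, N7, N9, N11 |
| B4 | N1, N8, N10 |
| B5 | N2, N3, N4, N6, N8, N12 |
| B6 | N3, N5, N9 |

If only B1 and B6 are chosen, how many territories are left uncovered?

Union of B1, B6 = {N3, N4, N5, N6, N7, N9, N11}.
Not covered: N1, N2, N8, N10, N12 — 5 territories.

5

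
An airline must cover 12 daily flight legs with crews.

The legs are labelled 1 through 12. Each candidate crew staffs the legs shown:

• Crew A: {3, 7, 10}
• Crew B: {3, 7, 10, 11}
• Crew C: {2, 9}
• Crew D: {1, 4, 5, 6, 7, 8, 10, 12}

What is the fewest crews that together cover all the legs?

3

Take {B, C, D}. Their union is {1, 2, 3, 4, 5, 6, 7, 8, 9, 10, 11, 12}, which is all 12 legs.
Only D contains 1, so D is forced; the remaining 4 legs need at least 2 more crews (each remaining crew adds at most 2) — so at least 3 crews are needed, and 3 is optimal.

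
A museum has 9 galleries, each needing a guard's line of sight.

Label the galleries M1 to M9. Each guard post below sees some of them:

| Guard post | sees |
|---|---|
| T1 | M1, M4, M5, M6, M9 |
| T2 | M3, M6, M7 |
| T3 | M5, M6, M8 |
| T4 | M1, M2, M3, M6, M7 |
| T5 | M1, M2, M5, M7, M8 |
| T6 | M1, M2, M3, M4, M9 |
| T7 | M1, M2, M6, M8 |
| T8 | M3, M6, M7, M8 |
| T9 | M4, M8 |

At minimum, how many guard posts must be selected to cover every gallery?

Take {T3, T5, T6}. Their union is {M1, M2, M3, M4, M5, M6, M7, M8, M9}, which is all 9 galleries.
No 2 of the 9 guard posts cover everything (all 36 combinations miss at least one gallery), so 3 is optimal.

3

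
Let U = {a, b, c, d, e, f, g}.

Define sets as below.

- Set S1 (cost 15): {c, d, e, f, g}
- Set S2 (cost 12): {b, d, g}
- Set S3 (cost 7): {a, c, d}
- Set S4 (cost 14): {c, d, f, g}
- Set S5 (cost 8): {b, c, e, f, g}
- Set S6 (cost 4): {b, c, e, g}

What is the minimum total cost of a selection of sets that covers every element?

15

S3, S5 together cover every element (S3 ∪ S5 = {a, b, c, d, e, f, g}); total cost 7 + 8 = 15.
The greedy pick S6, S3, S5 costs 19; no covering selection beats 15.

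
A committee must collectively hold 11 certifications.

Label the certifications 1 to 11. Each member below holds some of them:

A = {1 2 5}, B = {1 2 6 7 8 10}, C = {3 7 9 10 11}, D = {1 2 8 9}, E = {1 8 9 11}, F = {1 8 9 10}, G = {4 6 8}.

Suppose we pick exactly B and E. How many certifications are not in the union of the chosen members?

3

Union of B, E = {1, 2, 6, 7, 8, 9, 10, 11}.
Not covered: 3, 4, 5 — 3 certifications.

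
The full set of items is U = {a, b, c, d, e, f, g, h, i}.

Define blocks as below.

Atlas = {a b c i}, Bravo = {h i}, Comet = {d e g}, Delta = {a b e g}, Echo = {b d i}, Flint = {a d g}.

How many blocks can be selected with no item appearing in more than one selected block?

2

Bravo, Comet are pairwise disjoint (Bravo={h,i}; Comet={d,e,g}).
Every remaining block overlaps one of these, and no 3 of the listed blocks are pairwise disjoint, so 2 is the maximum.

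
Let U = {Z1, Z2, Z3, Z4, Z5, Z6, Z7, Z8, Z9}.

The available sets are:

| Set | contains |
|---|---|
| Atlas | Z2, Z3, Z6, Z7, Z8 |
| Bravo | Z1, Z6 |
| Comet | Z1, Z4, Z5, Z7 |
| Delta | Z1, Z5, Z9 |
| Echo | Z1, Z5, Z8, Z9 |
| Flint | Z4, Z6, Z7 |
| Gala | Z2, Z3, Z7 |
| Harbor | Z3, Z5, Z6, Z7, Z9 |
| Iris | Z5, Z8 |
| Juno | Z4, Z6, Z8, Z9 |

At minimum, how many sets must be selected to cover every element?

3

Atlas, Delta, and Juno cover everything between them: the union {Z1, Z2, Z3, Z4, Z5, Z6, Z7, Z8, Z9} is all of U.
No 2 of the 10 sets cover everything (all 45 combinations miss at least one element), so 3 is optimal.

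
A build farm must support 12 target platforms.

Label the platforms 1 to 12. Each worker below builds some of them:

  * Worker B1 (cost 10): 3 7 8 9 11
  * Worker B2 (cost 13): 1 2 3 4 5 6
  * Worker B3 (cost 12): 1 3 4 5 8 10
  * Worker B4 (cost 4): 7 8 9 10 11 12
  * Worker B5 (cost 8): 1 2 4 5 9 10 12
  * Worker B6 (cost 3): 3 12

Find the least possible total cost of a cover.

17

B2, B4 together cover every platform (B2 ∪ B4 = {1, 2, 3, 4, 5, 6, 7, 8, 9, 10, 11, 12}); total cost 13 + 4 = 17.
The greedy pick B4, B5, B6, B2 costs 28; no covering selection beats 17.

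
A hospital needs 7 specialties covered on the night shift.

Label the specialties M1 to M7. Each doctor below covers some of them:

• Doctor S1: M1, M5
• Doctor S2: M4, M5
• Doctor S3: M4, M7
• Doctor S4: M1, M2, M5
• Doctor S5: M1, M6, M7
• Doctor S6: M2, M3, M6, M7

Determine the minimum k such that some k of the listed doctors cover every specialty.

3

S2 and S5 and S6 together: S2 ∪ S5 ∪ S6 = {M1, M2, M3, M4, M5, M6, M7} — every specialty is covered.
Only S6 contains M3, so S6 is forced; the remaining 3 specialties need at least 2 more doctors (each remaining doctor adds at most 2) — so at least 3 doctors are needed, and 3 is optimal.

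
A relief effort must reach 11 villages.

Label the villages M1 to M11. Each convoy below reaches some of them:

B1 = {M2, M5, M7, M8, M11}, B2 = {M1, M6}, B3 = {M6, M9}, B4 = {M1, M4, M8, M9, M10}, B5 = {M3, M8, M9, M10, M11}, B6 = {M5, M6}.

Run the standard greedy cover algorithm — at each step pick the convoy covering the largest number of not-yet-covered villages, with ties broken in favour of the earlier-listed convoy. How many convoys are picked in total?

4

Greedy: pick B1 (covers 5 new) → pick B4 (covers 4 new) → pick B2 (covers 1 new) → pick B5 (covers 1 new). Total picks: 4.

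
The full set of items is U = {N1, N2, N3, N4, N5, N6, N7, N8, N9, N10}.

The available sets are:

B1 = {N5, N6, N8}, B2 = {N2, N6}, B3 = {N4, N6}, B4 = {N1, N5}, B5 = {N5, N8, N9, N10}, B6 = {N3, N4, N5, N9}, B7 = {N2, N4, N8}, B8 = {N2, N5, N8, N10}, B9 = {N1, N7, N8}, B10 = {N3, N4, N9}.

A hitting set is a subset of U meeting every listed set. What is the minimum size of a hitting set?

H = {N1, N2, N4, N5} meets every set (each contains at least one member of H), and |H| = 4.
No choice of 3 items meets every set, so 4 is the minimum.

4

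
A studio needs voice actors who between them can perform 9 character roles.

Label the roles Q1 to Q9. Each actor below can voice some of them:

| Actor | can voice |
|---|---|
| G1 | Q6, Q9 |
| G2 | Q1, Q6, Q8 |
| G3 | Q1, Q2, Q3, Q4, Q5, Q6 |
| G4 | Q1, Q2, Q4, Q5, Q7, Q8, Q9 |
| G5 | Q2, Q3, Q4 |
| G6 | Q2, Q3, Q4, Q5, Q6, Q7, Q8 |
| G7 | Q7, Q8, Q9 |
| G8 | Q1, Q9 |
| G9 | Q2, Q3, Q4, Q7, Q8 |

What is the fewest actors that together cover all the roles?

2

Take {G3, G7}. Their union is {Q1, Q2, Q3, Q4, Q5, Q6, Q7, Q8, Q9}, which is all 9 roles.
No single actor has all 9 roles (the largest, G4, has 7), so 2 is optimal.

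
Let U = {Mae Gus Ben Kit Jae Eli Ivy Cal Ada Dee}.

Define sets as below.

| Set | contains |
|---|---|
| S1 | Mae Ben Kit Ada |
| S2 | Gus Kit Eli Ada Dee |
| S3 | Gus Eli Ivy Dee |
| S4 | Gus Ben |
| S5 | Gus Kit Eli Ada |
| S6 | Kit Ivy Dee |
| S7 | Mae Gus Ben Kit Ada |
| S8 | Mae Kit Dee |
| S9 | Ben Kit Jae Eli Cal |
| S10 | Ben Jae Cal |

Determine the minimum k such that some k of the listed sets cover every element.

3

S1 and S3 and S10 together: S1 ∪ S3 ∪ S10 = {Mae, Gus, Ben, Kit, Jae, Eli, Ivy, Cal, Ada, Dee} — every element is covered.
No 2 of the 10 sets cover everything (all 45 combinations miss at least one element), so 3 is optimal.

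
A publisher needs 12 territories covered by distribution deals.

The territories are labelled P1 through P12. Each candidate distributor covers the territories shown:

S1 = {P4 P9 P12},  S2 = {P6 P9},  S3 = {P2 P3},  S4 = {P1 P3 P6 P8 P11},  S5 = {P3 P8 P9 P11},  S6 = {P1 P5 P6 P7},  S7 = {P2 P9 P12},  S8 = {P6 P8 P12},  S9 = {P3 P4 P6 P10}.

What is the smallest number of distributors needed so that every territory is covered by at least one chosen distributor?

S5 and S6 and S7 and S9 together: S5 ∪ S6 ∪ S7 ∪ S9 = {P1, P2, P3, P4, P5, P6, P7, P8, P9, P10, P11, P12} — every territory is covered.
Only S9 contains P10, so S9 is forced; the remaining 8 territories need at least 3 more distributors (each remaining distributor adds at most 3) — so at least 4 distributors are needed, and 4 is optimal.

4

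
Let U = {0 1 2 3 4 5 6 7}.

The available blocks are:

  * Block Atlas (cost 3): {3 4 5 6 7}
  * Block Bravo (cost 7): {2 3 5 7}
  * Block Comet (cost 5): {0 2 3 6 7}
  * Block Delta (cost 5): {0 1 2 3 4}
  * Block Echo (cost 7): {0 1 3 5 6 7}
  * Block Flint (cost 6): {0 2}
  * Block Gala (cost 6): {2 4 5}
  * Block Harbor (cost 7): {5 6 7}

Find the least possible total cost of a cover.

Atlas, Delta together cover every item (Atlas ∪ Delta = {0, 1, 2, 3, 4, 5, 6, 7}); total cost 3 + 5 = 8.
No covering selection has total cost below 8.

8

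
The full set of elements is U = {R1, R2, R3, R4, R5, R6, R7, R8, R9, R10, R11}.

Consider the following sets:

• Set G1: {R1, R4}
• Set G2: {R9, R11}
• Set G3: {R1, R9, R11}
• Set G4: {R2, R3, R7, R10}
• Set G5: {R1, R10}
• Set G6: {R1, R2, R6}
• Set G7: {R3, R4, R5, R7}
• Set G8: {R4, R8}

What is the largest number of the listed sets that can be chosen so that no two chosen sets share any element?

G2, G5, G7 are pairwise disjoint (G2={R9,R11}; G5={R1,R10}; G7={R3,R4,R5,R7}).
Every remaining set overlaps one of these, and no 4 of the listed sets are pairwise disjoint, so 3 is the maximum.

3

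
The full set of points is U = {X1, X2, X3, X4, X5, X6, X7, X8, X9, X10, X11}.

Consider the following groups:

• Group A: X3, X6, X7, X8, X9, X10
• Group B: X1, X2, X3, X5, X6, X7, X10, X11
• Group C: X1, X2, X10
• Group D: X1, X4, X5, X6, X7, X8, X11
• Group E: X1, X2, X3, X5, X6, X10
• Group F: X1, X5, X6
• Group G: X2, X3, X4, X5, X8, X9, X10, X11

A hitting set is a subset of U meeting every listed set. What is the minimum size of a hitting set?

2

The 2 points {X1, X3} hit every group.
No single point lies in every group, so at least 2 are needed and 2 is optimal.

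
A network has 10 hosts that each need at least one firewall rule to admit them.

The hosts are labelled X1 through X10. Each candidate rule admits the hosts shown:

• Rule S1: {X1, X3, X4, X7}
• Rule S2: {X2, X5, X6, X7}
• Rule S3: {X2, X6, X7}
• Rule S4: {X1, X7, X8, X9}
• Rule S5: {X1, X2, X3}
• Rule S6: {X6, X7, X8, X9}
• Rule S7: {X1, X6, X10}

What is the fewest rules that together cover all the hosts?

Take {S1, S2, S4, S7}. Their union is {X1, X2, X3, X4, X5, X6, X7, X8, X9, X10}, which is all 10 hosts.
Only S7 contains X10, so S7 is forced; the remaining 7 hosts need at least 3 more rules (each remaining rule adds at most 3) — so at least 4 rules are needed, and 4 is optimal.

4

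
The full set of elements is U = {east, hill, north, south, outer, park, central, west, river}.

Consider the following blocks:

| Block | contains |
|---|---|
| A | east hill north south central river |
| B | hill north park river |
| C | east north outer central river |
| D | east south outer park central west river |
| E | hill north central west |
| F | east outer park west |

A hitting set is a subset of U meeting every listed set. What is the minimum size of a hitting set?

Take H = {park, central}. Each listed block contains at least one of these, so H is a hitting set of size 2.
No single element lies in every block, so at least 2 are needed and 2 is optimal.

2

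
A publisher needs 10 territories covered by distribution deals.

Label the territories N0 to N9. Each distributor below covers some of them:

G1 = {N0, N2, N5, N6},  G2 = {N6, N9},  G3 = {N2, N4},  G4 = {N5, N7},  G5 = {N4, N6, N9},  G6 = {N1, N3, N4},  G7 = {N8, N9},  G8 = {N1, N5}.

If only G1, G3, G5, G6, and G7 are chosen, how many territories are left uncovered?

1

Union of G1, G3, G5, G6, G7 = {N0, N1, N2, N3, N4, N5, N6, N8, N9}.
Not covered: N7 — 1 territory.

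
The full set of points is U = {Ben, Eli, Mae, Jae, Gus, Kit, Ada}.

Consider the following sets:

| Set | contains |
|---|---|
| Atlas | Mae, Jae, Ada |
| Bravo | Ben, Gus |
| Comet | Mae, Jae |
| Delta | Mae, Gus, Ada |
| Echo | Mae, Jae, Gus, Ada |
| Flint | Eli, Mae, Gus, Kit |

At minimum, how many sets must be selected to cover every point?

3

Take {Bravo, Echo, Flint}. Their union is {Ben, Eli, Mae, Jae, Gus, Kit, Ada}, which is all 7 points.
Only Bravo contains Ben, so Bravo is forced; the remaining 5 points need at least 2 more sets (each remaining set adds at most 3) — so at least 3 sets are needed, and 3 is optimal.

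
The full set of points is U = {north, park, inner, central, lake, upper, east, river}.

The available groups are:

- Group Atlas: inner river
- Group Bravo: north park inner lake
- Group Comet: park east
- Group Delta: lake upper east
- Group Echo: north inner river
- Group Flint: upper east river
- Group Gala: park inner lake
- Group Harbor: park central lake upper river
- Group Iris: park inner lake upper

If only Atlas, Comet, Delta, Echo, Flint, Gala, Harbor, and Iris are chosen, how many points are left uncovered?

Union of Atlas, Comet, Delta, Echo, Flint, Gala, Harbor, Iris = {north, park, inner, central, lake, upper, east, river} — that's every point, so 0 are uncovered.

0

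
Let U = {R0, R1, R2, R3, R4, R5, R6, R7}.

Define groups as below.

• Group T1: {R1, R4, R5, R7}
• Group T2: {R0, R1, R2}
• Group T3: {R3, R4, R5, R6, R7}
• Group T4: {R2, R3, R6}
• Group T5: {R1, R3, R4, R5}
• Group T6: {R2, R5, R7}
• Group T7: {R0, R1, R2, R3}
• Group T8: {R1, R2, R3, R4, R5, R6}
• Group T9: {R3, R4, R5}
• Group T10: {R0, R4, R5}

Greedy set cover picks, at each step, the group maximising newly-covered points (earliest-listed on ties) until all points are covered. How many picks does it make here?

3

Greedy: pick T8 (covers 6 new) → pick T1 (covers 1 new) → pick T2 (covers 1 new). Total picks: 3.
(The true minimum cover uses only 2 groups, so greedy is not optimal here.)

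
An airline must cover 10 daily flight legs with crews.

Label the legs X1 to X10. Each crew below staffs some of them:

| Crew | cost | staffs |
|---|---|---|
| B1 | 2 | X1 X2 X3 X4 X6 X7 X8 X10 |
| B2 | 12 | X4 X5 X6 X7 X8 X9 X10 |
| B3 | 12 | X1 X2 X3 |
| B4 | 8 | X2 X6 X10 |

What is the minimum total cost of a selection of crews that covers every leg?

B1, B2 together cover every leg (B1 ∪ B2 = {X1, X2, X3, X4, X5, X6, X7, X8, X9, X10}); total cost 2 + 12 = 14.
No covering selection has total cost below 14.

14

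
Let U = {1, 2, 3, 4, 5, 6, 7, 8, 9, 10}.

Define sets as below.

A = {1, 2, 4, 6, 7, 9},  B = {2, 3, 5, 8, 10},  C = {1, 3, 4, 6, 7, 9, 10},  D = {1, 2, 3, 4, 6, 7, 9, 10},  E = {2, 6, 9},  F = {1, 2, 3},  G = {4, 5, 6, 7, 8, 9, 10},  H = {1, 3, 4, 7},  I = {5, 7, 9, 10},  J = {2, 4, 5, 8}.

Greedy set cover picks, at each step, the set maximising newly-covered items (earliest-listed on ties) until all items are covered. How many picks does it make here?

2

Greedy: pick D (covers 8 new) → pick B (covers 2 new). Total picks: 2.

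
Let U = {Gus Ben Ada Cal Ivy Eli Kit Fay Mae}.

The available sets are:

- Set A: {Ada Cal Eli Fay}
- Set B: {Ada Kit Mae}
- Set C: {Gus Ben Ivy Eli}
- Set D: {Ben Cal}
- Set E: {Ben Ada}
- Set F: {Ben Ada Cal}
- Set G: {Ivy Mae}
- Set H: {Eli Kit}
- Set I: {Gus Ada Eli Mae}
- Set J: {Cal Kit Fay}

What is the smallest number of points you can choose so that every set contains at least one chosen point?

4

The 4 points {Ada, Cal, Eli, Mae} hit every set.
No choice of 3 points meets every set, so 4 is the minimum.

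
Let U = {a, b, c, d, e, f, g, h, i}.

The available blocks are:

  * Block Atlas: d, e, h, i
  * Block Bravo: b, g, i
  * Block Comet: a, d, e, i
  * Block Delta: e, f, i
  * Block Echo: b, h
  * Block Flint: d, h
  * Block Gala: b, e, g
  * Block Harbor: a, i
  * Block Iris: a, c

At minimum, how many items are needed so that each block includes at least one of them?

4

Take T = {a, f, g, h}. Each listed block contains at least one of these, so T is a hitting set of size 4.
No choice of 3 items meets every block, so 4 is the minimum.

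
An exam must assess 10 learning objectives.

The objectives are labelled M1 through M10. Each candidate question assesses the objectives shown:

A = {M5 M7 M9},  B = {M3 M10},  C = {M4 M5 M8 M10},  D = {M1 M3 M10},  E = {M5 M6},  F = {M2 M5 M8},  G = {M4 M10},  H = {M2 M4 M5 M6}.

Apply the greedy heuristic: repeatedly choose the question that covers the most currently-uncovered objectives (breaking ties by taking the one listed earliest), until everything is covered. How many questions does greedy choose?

Greedy: pick C (covers 4 new) → pick A (covers 2 new) → pick D (covers 2 new) → pick H (covers 2 new). Total picks: 4.

4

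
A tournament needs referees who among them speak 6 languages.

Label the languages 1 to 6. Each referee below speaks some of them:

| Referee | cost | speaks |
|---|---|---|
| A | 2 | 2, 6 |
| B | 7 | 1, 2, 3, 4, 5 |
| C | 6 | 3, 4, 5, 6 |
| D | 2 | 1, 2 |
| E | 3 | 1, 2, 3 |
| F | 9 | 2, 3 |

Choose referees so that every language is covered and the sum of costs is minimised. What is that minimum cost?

8

C, D together cover every language (C ∪ D = {1, 2, 3, 4, 5, 6}); total cost 6 + 2 = 8.
The greedy pick A, E, C costs 11; no covering selection beats 8.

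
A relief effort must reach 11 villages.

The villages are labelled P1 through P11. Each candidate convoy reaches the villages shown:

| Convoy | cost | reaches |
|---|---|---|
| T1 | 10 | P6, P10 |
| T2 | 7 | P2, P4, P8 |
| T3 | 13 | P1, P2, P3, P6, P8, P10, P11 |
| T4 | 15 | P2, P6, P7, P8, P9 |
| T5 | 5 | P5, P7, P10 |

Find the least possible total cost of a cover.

T2, T3, T4, T5 together cover every village (T2 ∪ T3 ∪ T4 ∪ T5 = {P1, P2, P3, P4, P5, P6, P7, P8, P9, P10, P11}); total cost 7 + 13 + 15 + 5 = 40.
No covering selection has total cost below 40.

40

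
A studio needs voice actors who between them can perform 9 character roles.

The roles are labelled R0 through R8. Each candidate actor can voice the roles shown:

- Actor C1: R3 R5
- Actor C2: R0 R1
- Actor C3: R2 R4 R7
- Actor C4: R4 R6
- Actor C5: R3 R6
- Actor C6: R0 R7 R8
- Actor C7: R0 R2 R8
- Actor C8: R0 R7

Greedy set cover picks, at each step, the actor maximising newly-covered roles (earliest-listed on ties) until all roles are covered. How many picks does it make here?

Greedy: pick C3 (covers 3 new) → pick C1 (covers 2 new) → pick C2 (covers 2 new) → pick C4 (covers 1 new) → pick C6 (covers 1 new). Total picks: 5.

5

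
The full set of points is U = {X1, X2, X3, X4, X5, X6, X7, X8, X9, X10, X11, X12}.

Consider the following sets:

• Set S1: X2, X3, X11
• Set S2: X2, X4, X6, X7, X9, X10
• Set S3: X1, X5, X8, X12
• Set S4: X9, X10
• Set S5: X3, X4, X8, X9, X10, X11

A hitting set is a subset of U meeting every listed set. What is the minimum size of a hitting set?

3

The 3 points {X3, X8, X10} hit every set.
The sets S1, S3, S4 are pairwise disjoint, so any hitting set needs a separate point for each — at least 3. Hence 3 is optimal.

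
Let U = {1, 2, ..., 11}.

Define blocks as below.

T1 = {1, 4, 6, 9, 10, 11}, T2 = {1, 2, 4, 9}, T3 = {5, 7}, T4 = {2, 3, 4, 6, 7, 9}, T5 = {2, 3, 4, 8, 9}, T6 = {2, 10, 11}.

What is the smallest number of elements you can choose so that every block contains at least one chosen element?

3

The 3 elements {2, 5, 10} hit every block.
No choice of 2 elements meets every block, so 3 is the minimum.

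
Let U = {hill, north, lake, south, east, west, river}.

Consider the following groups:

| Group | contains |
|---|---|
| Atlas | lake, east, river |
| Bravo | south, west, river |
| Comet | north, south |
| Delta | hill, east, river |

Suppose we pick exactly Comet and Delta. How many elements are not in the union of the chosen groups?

2

Union of Comet, Delta = {hill, north, south, east, river}.
Not covered: lake, west — 2 elements.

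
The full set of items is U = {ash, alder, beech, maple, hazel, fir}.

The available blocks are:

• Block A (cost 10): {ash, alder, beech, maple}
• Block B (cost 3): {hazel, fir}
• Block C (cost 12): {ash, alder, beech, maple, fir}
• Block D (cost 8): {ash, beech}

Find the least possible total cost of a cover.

A, B together cover every item (A ∪ B = {ash, alder, beech, maple, hazel, fir}); total cost 10 + 3 = 13.
No covering selection has total cost below 13.

13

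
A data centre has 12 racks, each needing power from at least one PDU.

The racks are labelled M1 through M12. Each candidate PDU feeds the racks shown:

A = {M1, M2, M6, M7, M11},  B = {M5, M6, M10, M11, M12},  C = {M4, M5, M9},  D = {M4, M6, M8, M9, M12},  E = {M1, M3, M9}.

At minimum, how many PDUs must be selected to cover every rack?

4

Take {A, B, D, E}. Their union is {M1, M2, M3, M4, M5, M6, M7, M8, M9, M10, M11, M12}, which is all 12 racks.
Only B contains M10, so B is forced; the remaining 7 racks need at least 3 more PDUs (each remaining PDU adds at most 3) — so at least 4 PDUs are needed, and 4 is optimal.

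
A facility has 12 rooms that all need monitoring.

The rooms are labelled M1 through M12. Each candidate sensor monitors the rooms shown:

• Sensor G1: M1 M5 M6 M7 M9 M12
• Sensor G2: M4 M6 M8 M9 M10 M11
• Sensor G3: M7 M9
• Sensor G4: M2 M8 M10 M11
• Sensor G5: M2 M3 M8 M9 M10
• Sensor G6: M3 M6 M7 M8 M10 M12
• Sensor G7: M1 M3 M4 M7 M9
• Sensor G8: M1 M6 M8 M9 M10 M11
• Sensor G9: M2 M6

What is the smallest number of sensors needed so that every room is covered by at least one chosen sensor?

Take {G1, G2, G5}. Their union is {M1, M2, M3, M4, M5, M6, M7, M8, M9, M10, M11, M12}, which is all 12 rooms.
Only G1 contains M5, so G1 is forced; the remaining 6 rooms need at least 2 more sensors (each remaining sensor adds at most 4) — so at least 3 sensors are needed, and 3 is optimal.

3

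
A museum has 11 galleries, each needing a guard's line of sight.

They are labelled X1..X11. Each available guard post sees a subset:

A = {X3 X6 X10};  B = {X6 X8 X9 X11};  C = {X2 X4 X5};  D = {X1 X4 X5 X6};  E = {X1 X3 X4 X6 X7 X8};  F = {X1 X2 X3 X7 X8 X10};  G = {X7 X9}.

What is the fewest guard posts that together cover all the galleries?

3

Take {B, C, F}. Their union is {X1, X2, X3, X4, X5, X6, X7, X8, X9, X10, X11}, which is all 11 galleries.
Only B contains X11, so B is forced; the remaining 7 galleries need at least 2 more guard posts (each remaining guard post adds at most 5) — so at least 3 guard posts are needed, and 3 is optimal.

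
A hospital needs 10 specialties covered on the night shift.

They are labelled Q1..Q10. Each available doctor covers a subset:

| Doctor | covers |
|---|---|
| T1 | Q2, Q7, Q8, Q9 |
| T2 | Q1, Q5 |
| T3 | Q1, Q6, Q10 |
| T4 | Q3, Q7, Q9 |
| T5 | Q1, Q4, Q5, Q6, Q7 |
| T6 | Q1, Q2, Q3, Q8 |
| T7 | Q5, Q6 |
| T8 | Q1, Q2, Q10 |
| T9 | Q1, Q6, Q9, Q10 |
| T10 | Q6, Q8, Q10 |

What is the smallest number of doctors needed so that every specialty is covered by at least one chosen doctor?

3

T5 and T6 and T9 together: T5 ∪ T6 ∪ T9 = {Q1, Q2, Q3, Q4, Q5, Q6, Q7, Q8, Q9, Q10} — every specialty is covered.
Only T5 contains Q4, so T5 is forced; the remaining 5 specialties need at least 2 more doctors (each remaining doctor adds at most 3) — so at least 3 doctors are needed, and 3 is optimal.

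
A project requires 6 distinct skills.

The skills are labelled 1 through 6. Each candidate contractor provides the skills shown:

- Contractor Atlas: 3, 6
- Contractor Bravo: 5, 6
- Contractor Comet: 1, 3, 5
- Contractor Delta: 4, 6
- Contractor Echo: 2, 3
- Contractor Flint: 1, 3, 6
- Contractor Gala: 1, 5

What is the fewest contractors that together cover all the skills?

3

Take {Comet, Delta, Echo}. Their union is {1, 2, 3, 4, 5, 6}, which is all 6 skills.
Only Echo contains 2, so Echo is forced; the remaining 4 skills need at least 2 more contractors (each remaining contractor adds at most 2) — so at least 3 contractors are needed, and 3 is optimal.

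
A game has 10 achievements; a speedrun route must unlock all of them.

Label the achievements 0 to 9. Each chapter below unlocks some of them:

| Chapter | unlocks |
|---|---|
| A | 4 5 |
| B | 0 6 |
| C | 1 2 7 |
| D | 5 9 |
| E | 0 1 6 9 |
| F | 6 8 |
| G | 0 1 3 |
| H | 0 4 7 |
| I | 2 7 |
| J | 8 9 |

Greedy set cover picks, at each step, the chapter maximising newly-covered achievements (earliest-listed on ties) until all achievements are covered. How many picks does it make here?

5

Greedy: pick E (covers 4 new) → pick A (covers 2 new) → pick C (covers 2 new) → pick F (covers 1 new) → pick G (covers 1 new). Total picks: 5.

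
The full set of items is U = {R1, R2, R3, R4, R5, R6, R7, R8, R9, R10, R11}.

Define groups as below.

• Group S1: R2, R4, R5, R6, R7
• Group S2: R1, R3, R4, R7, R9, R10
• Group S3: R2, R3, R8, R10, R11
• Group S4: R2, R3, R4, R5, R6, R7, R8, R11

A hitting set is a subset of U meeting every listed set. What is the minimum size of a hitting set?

Take H = {R2, R9}. Each listed group contains at least one of these, so H is a hitting set of size 2.
No single item lies in every group, so at least 2 are needed and 2 is optimal.

2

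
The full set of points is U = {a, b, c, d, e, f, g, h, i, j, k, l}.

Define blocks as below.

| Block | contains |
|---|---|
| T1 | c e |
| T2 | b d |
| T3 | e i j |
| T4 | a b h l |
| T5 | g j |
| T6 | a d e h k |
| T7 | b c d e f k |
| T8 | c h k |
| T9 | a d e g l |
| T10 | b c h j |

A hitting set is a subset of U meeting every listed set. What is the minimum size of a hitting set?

4

Take T = {b, c, d, j}. Each listed block contains at least one of these, so T is a hitting set of size 4.
No choice of 3 points meets every block, so 4 is the minimum.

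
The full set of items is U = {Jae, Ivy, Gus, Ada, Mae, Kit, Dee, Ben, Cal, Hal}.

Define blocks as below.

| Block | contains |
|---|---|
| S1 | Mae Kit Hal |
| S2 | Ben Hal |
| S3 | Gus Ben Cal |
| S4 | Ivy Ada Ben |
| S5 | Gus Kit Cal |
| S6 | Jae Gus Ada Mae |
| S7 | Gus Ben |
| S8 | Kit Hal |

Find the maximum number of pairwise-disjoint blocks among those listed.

2

S1, S4 are pairwise disjoint (S1={Mae,Kit,Hal}; S4={Ivy,Ada,Ben}).
Every remaining block overlaps one of these, and no 3 of the listed blocks are pairwise disjoint, so 2 is the maximum.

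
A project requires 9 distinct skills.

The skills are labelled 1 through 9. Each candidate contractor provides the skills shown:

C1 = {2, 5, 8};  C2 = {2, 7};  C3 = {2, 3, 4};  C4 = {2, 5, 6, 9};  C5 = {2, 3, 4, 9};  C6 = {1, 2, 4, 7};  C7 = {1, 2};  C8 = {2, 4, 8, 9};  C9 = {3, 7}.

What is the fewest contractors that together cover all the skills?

4

C3 and C4 and C6 and C8 together: C3 ∪ C4 ∪ C6 ∪ C8 = {1, 2, 3, 4, 5, 6, 7, 8, 9} — every skill is covered.
No 3 of the 9 contractors cover everything (all 84 combinations miss at least one skill), so 4 is optimal.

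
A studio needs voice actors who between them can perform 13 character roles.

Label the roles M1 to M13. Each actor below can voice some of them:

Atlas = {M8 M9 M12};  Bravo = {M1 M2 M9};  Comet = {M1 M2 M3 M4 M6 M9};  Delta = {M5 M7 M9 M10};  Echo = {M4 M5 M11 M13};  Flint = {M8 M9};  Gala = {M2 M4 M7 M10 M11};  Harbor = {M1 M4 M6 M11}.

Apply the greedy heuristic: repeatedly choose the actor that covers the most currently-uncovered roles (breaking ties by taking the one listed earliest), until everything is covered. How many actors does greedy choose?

4

Greedy: pick Comet (covers 6 new) → pick Delta (covers 3 new) → pick Atlas (covers 2 new) → pick Echo (covers 2 new). Total picks: 4.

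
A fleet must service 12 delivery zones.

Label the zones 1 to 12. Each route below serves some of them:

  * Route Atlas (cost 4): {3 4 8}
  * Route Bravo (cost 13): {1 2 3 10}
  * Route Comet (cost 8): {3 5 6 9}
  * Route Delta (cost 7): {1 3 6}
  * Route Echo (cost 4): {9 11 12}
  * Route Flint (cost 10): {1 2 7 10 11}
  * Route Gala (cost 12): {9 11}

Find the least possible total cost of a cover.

Atlas, Comet, Echo, Flint together cover every zone (Atlas ∪ Comet ∪ Echo ∪ Flint = {1, 2, 3, 4, 5, 6, 7, 8, 9, 10, 11, 12}); total cost 4 + 8 + 4 + 10 = 26.
No covering selection has total cost below 26.

26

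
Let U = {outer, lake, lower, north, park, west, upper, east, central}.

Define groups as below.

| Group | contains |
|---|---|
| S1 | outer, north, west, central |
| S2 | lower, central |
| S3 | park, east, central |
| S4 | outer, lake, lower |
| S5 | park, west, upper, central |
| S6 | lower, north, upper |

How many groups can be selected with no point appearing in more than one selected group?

S3, S4 are pairwise disjoint (S3={park,east,central}; S4={outer,lake,lower}).
Every remaining group overlaps one of these, and no 3 of the listed groups are pairwise disjoint, so 2 is the maximum.

2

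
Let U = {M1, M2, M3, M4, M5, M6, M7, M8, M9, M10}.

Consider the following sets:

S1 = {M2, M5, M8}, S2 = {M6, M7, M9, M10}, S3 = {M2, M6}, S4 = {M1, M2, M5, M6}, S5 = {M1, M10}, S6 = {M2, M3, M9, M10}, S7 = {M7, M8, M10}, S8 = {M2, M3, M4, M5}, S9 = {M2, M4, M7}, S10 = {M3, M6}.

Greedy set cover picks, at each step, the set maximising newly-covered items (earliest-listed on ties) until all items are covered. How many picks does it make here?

Greedy: pick S2 (covers 4 new) → pick S8 (covers 4 new) → pick S1 (covers 1 new) → pick S4 (covers 1 new). Total picks: 4.

4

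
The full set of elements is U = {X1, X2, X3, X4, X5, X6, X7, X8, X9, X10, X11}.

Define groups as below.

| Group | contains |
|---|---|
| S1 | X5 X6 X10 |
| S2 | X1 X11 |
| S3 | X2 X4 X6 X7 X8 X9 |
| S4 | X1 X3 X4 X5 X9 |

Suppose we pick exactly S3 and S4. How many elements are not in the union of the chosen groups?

2

Union of S3, S4 = {X1, X2, X3, X4, X5, X6, X7, X8, X9}.
Not covered: X10, X11 — 2 elements.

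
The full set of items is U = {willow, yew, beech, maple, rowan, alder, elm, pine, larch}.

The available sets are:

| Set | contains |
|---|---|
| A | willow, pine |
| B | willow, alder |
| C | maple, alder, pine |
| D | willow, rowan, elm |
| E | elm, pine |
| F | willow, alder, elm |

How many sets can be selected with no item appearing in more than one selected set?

B, E are pairwise disjoint (B={willow,alder}; E={elm,pine}).
Every remaining set overlaps one of these, and no 3 of the listed sets are pairwise disjoint, so 2 is the maximum.

2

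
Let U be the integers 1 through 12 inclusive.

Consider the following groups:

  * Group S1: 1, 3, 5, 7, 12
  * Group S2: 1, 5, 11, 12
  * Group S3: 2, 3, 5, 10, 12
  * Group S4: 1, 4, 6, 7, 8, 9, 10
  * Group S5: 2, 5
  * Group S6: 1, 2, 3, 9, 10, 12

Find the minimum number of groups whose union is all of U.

3

S2 and S3 and S4 together: S2 ∪ S3 ∪ S4 = {1, 2, 3, 4, 5, 6, 7, 8, 9, 10, 11, 12} — every element is covered.
Only S4 contains 4, so S4 is forced; the remaining 5 elements need at least 2 more groups (each remaining group adds at most 4) — so at least 3 groups are needed, and 3 is optimal.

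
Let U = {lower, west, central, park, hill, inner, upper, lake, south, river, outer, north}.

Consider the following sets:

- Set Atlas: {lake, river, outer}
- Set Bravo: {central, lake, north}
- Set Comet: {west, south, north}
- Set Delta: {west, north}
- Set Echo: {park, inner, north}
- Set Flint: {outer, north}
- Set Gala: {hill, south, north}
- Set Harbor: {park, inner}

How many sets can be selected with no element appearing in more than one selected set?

Atlas, Delta, Harbor are pairwise disjoint (Atlas={lake,river,outer}; Delta={west,north}; Harbor={park,inner}).
Every remaining set overlaps one of these, and no 4 of the listed sets are pairwise disjoint, so 3 is the maximum.

3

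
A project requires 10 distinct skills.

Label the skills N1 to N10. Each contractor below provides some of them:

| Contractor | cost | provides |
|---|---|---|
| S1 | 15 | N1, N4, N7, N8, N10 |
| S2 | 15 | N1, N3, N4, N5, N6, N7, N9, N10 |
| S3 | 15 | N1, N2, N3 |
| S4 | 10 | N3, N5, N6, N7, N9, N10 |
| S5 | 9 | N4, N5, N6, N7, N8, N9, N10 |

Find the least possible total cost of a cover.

24

S3, S5 together cover every skill (S3 ∪ S5 = {N1, N2, N3, N4, N5, N6, N7, N8, N9, N10}); total cost 15 + 9 = 24.
No covering selection has total cost below 24.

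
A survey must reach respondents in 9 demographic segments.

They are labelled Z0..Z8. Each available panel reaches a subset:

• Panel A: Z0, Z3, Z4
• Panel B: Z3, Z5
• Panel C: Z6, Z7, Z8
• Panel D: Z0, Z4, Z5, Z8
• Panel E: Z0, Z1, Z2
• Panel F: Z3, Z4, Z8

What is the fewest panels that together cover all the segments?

A and B and C and E together: A ∪ B ∪ C ∪ E = {Z0, Z1, Z2, Z3, Z4, Z5, Z6, Z7, Z8} — every segment is covered.
No 3 of the 6 panels cover everything (all 20 combinations miss at least one segment), so 4 is optimal.

4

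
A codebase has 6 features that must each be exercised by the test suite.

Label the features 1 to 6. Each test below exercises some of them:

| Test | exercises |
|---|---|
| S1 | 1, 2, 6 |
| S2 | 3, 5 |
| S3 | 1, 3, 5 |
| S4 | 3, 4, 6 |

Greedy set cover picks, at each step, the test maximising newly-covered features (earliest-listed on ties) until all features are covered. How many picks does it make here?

Greedy: pick S1 (covers 3 new) → pick S2 (covers 2 new) → pick S4 (covers 1 new). Total picks: 3.

3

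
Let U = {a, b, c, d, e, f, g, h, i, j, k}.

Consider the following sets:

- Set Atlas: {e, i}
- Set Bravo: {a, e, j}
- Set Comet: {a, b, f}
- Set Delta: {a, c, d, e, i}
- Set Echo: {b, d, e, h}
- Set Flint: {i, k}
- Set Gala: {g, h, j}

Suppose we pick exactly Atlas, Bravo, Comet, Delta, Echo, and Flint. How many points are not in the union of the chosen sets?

1

Union of Atlas, Bravo, Comet, Delta, Echo, Flint = {a, b, c, d, e, f, h, i, j, k}.
Not covered: g — 1 point.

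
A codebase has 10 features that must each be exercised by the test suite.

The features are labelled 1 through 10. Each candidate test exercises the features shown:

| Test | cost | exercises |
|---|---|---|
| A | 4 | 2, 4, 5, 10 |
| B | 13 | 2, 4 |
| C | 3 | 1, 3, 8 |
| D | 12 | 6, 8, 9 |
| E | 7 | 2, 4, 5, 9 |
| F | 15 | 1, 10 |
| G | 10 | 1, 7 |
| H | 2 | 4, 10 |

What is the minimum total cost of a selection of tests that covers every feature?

29

A, C, D, G together cover every feature (A ∪ C ∪ D ∪ G = {1, 2, 3, 4, 5, 6, 7, 8, 9, 10}); total cost 4 + 3 + 12 + 10 = 29.
No covering selection has total cost below 29.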